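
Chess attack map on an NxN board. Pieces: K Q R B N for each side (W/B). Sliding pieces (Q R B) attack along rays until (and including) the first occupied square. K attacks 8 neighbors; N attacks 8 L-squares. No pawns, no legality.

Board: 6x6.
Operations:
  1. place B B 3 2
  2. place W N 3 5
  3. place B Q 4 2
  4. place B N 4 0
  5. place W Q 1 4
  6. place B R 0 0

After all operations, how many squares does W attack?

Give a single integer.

Answer: 17

Derivation:
Op 1: place BB@(3,2)
Op 2: place WN@(3,5)
Op 3: place BQ@(4,2)
Op 4: place BN@(4,0)
Op 5: place WQ@(1,4)
Op 6: place BR@(0,0)
Per-piece attacks for W:
  WQ@(1,4): attacks (1,5) (1,3) (1,2) (1,1) (1,0) (2,4) (3,4) (4,4) (5,4) (0,4) (2,5) (2,3) (3,2) (0,5) (0,3) [ray(1,-1) blocked at (3,2)]
  WN@(3,5): attacks (4,3) (5,4) (2,3) (1,4)
Union (17 distinct): (0,3) (0,4) (0,5) (1,0) (1,1) (1,2) (1,3) (1,4) (1,5) (2,3) (2,4) (2,5) (3,2) (3,4) (4,3) (4,4) (5,4)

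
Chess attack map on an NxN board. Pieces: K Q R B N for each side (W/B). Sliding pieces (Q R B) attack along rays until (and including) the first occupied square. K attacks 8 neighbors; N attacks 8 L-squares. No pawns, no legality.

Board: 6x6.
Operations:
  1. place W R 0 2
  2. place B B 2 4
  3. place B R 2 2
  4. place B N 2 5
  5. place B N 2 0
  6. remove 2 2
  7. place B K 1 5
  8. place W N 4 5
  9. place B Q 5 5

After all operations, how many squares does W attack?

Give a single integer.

Answer: 13

Derivation:
Op 1: place WR@(0,2)
Op 2: place BB@(2,4)
Op 3: place BR@(2,2)
Op 4: place BN@(2,5)
Op 5: place BN@(2,0)
Op 6: remove (2,2)
Op 7: place BK@(1,5)
Op 8: place WN@(4,5)
Op 9: place BQ@(5,5)
Per-piece attacks for W:
  WR@(0,2): attacks (0,3) (0,4) (0,5) (0,1) (0,0) (1,2) (2,2) (3,2) (4,2) (5,2)
  WN@(4,5): attacks (5,3) (3,3) (2,4)
Union (13 distinct): (0,0) (0,1) (0,3) (0,4) (0,5) (1,2) (2,2) (2,4) (3,2) (3,3) (4,2) (5,2) (5,3)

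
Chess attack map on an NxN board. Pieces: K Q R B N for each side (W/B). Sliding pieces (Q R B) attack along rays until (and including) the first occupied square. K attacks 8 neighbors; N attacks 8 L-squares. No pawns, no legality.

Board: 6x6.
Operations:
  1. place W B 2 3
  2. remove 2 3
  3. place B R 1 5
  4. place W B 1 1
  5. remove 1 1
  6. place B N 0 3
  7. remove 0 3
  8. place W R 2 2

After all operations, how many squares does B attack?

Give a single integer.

Op 1: place WB@(2,3)
Op 2: remove (2,3)
Op 3: place BR@(1,5)
Op 4: place WB@(1,1)
Op 5: remove (1,1)
Op 6: place BN@(0,3)
Op 7: remove (0,3)
Op 8: place WR@(2,2)
Per-piece attacks for B:
  BR@(1,5): attacks (1,4) (1,3) (1,2) (1,1) (1,0) (2,5) (3,5) (4,5) (5,5) (0,5)
Union (10 distinct): (0,5) (1,0) (1,1) (1,2) (1,3) (1,4) (2,5) (3,5) (4,5) (5,5)

Answer: 10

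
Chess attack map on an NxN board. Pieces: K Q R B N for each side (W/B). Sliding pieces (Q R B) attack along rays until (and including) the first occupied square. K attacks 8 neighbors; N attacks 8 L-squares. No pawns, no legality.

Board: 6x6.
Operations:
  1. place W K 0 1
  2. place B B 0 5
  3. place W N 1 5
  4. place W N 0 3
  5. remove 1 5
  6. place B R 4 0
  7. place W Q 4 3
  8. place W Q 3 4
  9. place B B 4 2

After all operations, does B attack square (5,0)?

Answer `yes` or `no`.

Answer: yes

Derivation:
Op 1: place WK@(0,1)
Op 2: place BB@(0,5)
Op 3: place WN@(1,5)
Op 4: place WN@(0,3)
Op 5: remove (1,5)
Op 6: place BR@(4,0)
Op 7: place WQ@(4,3)
Op 8: place WQ@(3,4)
Op 9: place BB@(4,2)
Per-piece attacks for B:
  BB@(0,5): attacks (1,4) (2,3) (3,2) (4,1) (5,0)
  BR@(4,0): attacks (4,1) (4,2) (5,0) (3,0) (2,0) (1,0) (0,0) [ray(0,1) blocked at (4,2)]
  BB@(4,2): attacks (5,3) (5,1) (3,3) (2,4) (1,5) (3,1) (2,0)
B attacks (5,0): yes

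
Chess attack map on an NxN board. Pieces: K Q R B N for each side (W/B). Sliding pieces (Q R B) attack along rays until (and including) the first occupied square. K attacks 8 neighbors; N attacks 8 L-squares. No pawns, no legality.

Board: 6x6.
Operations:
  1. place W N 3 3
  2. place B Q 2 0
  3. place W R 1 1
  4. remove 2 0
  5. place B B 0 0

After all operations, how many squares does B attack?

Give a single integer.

Answer: 1

Derivation:
Op 1: place WN@(3,3)
Op 2: place BQ@(2,0)
Op 3: place WR@(1,1)
Op 4: remove (2,0)
Op 5: place BB@(0,0)
Per-piece attacks for B:
  BB@(0,0): attacks (1,1) [ray(1,1) blocked at (1,1)]
Union (1 distinct): (1,1)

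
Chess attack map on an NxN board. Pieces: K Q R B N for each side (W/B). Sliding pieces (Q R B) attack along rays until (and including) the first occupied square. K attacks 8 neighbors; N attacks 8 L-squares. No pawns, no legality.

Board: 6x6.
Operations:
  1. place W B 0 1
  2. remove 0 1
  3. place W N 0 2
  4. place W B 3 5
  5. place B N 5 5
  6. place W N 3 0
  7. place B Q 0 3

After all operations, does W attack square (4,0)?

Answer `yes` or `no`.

Answer: no

Derivation:
Op 1: place WB@(0,1)
Op 2: remove (0,1)
Op 3: place WN@(0,2)
Op 4: place WB@(3,5)
Op 5: place BN@(5,5)
Op 6: place WN@(3,0)
Op 7: place BQ@(0,3)
Per-piece attacks for W:
  WN@(0,2): attacks (1,4) (2,3) (1,0) (2,1)
  WN@(3,0): attacks (4,2) (5,1) (2,2) (1,1)
  WB@(3,5): attacks (4,4) (5,3) (2,4) (1,3) (0,2) [ray(-1,-1) blocked at (0,2)]
W attacks (4,0): no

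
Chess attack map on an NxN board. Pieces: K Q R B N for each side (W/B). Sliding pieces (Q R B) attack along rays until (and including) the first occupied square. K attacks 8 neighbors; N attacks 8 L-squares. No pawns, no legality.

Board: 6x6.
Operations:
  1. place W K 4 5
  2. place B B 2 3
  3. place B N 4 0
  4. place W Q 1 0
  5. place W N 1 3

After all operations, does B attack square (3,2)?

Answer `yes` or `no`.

Op 1: place WK@(4,5)
Op 2: place BB@(2,3)
Op 3: place BN@(4,0)
Op 4: place WQ@(1,0)
Op 5: place WN@(1,3)
Per-piece attacks for B:
  BB@(2,3): attacks (3,4) (4,5) (3,2) (4,1) (5,0) (1,4) (0,5) (1,2) (0,1) [ray(1,1) blocked at (4,5)]
  BN@(4,0): attacks (5,2) (3,2) (2,1)
B attacks (3,2): yes

Answer: yes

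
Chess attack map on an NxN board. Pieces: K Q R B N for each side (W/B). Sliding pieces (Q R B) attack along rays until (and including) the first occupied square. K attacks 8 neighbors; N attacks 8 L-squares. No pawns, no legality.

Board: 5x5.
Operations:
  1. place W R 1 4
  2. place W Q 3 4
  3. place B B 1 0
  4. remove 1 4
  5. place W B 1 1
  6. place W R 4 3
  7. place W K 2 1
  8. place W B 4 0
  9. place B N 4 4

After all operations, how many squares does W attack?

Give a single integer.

Answer: 23

Derivation:
Op 1: place WR@(1,4)
Op 2: place WQ@(3,4)
Op 3: place BB@(1,0)
Op 4: remove (1,4)
Op 5: place WB@(1,1)
Op 6: place WR@(4,3)
Op 7: place WK@(2,1)
Op 8: place WB@(4,0)
Op 9: place BN@(4,4)
Per-piece attacks for W:
  WB@(1,1): attacks (2,2) (3,3) (4,4) (2,0) (0,2) (0,0) [ray(1,1) blocked at (4,4)]
  WK@(2,1): attacks (2,2) (2,0) (3,1) (1,1) (3,2) (3,0) (1,2) (1,0)
  WQ@(3,4): attacks (3,3) (3,2) (3,1) (3,0) (4,4) (2,4) (1,4) (0,4) (4,3) (2,3) (1,2) (0,1) [ray(1,0) blocked at (4,4); ray(1,-1) blocked at (4,3)]
  WB@(4,0): attacks (3,1) (2,2) (1,3) (0,4)
  WR@(4,3): attacks (4,4) (4,2) (4,1) (4,0) (3,3) (2,3) (1,3) (0,3) [ray(0,1) blocked at (4,4); ray(0,-1) blocked at (4,0)]
Union (23 distinct): (0,0) (0,1) (0,2) (0,3) (0,4) (1,0) (1,1) (1,2) (1,3) (1,4) (2,0) (2,2) (2,3) (2,4) (3,0) (3,1) (3,2) (3,3) (4,0) (4,1) (4,2) (4,3) (4,4)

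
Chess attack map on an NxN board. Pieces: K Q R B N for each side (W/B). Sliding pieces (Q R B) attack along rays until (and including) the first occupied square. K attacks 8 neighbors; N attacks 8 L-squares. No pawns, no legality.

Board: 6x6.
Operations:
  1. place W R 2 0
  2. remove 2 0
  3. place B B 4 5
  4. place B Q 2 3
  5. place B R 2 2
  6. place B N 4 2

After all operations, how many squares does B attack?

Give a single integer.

Op 1: place WR@(2,0)
Op 2: remove (2,0)
Op 3: place BB@(4,5)
Op 4: place BQ@(2,3)
Op 5: place BR@(2,2)
Op 6: place BN@(4,2)
Per-piece attacks for B:
  BR@(2,2): attacks (2,3) (2,1) (2,0) (3,2) (4,2) (1,2) (0,2) [ray(0,1) blocked at (2,3); ray(1,0) blocked at (4,2)]
  BQ@(2,3): attacks (2,4) (2,5) (2,2) (3,3) (4,3) (5,3) (1,3) (0,3) (3,4) (4,5) (3,2) (4,1) (5,0) (1,4) (0,5) (1,2) (0,1) [ray(0,-1) blocked at (2,2); ray(1,1) blocked at (4,5)]
  BN@(4,2): attacks (5,4) (3,4) (2,3) (5,0) (3,0) (2,1)
  BB@(4,5): attacks (5,4) (3,4) (2,3) [ray(-1,-1) blocked at (2,3)]
Union (24 distinct): (0,1) (0,2) (0,3) (0,5) (1,2) (1,3) (1,4) (2,0) (2,1) (2,2) (2,3) (2,4) (2,5) (3,0) (3,2) (3,3) (3,4) (4,1) (4,2) (4,3) (4,5) (5,0) (5,3) (5,4)

Answer: 24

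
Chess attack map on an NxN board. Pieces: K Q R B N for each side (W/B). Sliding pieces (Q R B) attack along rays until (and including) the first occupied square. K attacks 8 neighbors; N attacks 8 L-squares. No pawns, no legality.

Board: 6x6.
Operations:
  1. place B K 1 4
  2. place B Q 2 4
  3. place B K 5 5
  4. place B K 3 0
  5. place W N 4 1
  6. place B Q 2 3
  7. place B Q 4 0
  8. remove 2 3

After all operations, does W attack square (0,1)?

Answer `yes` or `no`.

Answer: no

Derivation:
Op 1: place BK@(1,4)
Op 2: place BQ@(2,4)
Op 3: place BK@(5,5)
Op 4: place BK@(3,0)
Op 5: place WN@(4,1)
Op 6: place BQ@(2,3)
Op 7: place BQ@(4,0)
Op 8: remove (2,3)
Per-piece attacks for W:
  WN@(4,1): attacks (5,3) (3,3) (2,2) (2,0)
W attacks (0,1): no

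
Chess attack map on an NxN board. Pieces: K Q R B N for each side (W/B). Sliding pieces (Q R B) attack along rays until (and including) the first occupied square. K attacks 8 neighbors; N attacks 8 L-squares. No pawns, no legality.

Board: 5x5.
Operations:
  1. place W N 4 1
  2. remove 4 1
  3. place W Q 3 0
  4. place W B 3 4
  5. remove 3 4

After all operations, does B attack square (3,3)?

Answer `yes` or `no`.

Op 1: place WN@(4,1)
Op 2: remove (4,1)
Op 3: place WQ@(3,0)
Op 4: place WB@(3,4)
Op 5: remove (3,4)
Per-piece attacks for B:
B attacks (3,3): no

Answer: no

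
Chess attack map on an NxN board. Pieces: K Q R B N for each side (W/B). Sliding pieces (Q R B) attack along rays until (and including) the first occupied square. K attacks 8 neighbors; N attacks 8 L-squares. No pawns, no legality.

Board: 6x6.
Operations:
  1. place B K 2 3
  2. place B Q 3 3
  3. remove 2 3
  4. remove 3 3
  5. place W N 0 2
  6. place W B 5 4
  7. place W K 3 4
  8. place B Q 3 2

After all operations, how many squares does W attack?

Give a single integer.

Answer: 12

Derivation:
Op 1: place BK@(2,3)
Op 2: place BQ@(3,3)
Op 3: remove (2,3)
Op 4: remove (3,3)
Op 5: place WN@(0,2)
Op 6: place WB@(5,4)
Op 7: place WK@(3,4)
Op 8: place BQ@(3,2)
Per-piece attacks for W:
  WN@(0,2): attacks (1,4) (2,3) (1,0) (2,1)
  WK@(3,4): attacks (3,5) (3,3) (4,4) (2,4) (4,5) (4,3) (2,5) (2,3)
  WB@(5,4): attacks (4,5) (4,3) (3,2) [ray(-1,-1) blocked at (3,2)]
Union (12 distinct): (1,0) (1,4) (2,1) (2,3) (2,4) (2,5) (3,2) (3,3) (3,5) (4,3) (4,4) (4,5)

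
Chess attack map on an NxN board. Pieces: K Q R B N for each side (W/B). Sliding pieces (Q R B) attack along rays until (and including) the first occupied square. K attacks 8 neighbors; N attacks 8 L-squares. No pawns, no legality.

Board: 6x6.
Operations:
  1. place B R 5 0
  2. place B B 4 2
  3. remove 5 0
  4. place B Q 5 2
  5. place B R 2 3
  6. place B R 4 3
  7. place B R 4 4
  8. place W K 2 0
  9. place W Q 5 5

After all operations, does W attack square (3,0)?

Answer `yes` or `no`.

Answer: yes

Derivation:
Op 1: place BR@(5,0)
Op 2: place BB@(4,2)
Op 3: remove (5,0)
Op 4: place BQ@(5,2)
Op 5: place BR@(2,3)
Op 6: place BR@(4,3)
Op 7: place BR@(4,4)
Op 8: place WK@(2,0)
Op 9: place WQ@(5,5)
Per-piece attacks for W:
  WK@(2,0): attacks (2,1) (3,0) (1,0) (3,1) (1,1)
  WQ@(5,5): attacks (5,4) (5,3) (5,2) (4,5) (3,5) (2,5) (1,5) (0,5) (4,4) [ray(0,-1) blocked at (5,2); ray(-1,-1) blocked at (4,4)]
W attacks (3,0): yes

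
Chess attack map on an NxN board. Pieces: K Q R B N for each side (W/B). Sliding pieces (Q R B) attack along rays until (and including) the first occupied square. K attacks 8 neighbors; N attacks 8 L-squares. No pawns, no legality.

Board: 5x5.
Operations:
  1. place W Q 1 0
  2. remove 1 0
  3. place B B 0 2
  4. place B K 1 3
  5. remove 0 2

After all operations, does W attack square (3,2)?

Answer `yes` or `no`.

Op 1: place WQ@(1,0)
Op 2: remove (1,0)
Op 3: place BB@(0,2)
Op 4: place BK@(1,3)
Op 5: remove (0,2)
Per-piece attacks for W:
W attacks (3,2): no

Answer: no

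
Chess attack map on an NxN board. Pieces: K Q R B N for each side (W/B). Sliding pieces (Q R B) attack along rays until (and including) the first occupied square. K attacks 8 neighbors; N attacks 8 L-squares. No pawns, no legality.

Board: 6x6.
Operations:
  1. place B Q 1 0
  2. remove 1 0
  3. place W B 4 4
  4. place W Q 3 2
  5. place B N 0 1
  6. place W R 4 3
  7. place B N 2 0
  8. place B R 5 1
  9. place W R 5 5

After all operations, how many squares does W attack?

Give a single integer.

Answer: 31

Derivation:
Op 1: place BQ@(1,0)
Op 2: remove (1,0)
Op 3: place WB@(4,4)
Op 4: place WQ@(3,2)
Op 5: place BN@(0,1)
Op 6: place WR@(4,3)
Op 7: place BN@(2,0)
Op 8: place BR@(5,1)
Op 9: place WR@(5,5)
Per-piece attacks for W:
  WQ@(3,2): attacks (3,3) (3,4) (3,5) (3,1) (3,0) (4,2) (5,2) (2,2) (1,2) (0,2) (4,3) (4,1) (5,0) (2,3) (1,4) (0,5) (2,1) (1,0) [ray(1,1) blocked at (4,3)]
  WR@(4,3): attacks (4,4) (4,2) (4,1) (4,0) (5,3) (3,3) (2,3) (1,3) (0,3) [ray(0,1) blocked at (4,4)]
  WB@(4,4): attacks (5,5) (5,3) (3,5) (3,3) (2,2) (1,1) (0,0) [ray(1,1) blocked at (5,5)]
  WR@(5,5): attacks (5,4) (5,3) (5,2) (5,1) (4,5) (3,5) (2,5) (1,5) (0,5) [ray(0,-1) blocked at (5,1)]
Union (31 distinct): (0,0) (0,2) (0,3) (0,5) (1,0) (1,1) (1,2) (1,3) (1,4) (1,5) (2,1) (2,2) (2,3) (2,5) (3,0) (3,1) (3,3) (3,4) (3,5) (4,0) (4,1) (4,2) (4,3) (4,4) (4,5) (5,0) (5,1) (5,2) (5,3) (5,4) (5,5)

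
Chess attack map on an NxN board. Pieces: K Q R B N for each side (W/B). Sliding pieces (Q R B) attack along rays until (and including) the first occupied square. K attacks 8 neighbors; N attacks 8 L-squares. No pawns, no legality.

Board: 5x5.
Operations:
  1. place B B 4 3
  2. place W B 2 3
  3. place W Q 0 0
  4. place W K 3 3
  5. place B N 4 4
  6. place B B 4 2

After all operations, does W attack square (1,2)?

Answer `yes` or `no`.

Op 1: place BB@(4,3)
Op 2: place WB@(2,3)
Op 3: place WQ@(0,0)
Op 4: place WK@(3,3)
Op 5: place BN@(4,4)
Op 6: place BB@(4,2)
Per-piece attacks for W:
  WQ@(0,0): attacks (0,1) (0,2) (0,3) (0,4) (1,0) (2,0) (3,0) (4,0) (1,1) (2,2) (3,3) [ray(1,1) blocked at (3,3)]
  WB@(2,3): attacks (3,4) (3,2) (4,1) (1,4) (1,2) (0,1)
  WK@(3,3): attacks (3,4) (3,2) (4,3) (2,3) (4,4) (4,2) (2,4) (2,2)
W attacks (1,2): yes

Answer: yes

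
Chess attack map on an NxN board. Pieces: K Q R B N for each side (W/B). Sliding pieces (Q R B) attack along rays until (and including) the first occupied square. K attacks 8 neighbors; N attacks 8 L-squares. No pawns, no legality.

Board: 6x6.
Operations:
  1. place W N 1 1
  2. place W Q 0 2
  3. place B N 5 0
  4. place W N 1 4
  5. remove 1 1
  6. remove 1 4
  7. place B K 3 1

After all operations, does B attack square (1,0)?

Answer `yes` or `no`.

Op 1: place WN@(1,1)
Op 2: place WQ@(0,2)
Op 3: place BN@(5,0)
Op 4: place WN@(1,4)
Op 5: remove (1,1)
Op 6: remove (1,4)
Op 7: place BK@(3,1)
Per-piece attacks for B:
  BK@(3,1): attacks (3,2) (3,0) (4,1) (2,1) (4,2) (4,0) (2,2) (2,0)
  BN@(5,0): attacks (4,2) (3,1)
B attacks (1,0): no

Answer: no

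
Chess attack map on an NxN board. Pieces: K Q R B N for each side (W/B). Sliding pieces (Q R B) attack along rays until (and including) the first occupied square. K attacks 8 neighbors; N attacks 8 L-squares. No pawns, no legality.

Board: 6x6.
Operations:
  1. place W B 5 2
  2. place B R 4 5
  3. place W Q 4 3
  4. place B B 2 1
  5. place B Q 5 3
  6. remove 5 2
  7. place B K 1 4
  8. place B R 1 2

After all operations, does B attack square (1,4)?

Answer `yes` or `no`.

Op 1: place WB@(5,2)
Op 2: place BR@(4,5)
Op 3: place WQ@(4,3)
Op 4: place BB@(2,1)
Op 5: place BQ@(5,3)
Op 6: remove (5,2)
Op 7: place BK@(1,4)
Op 8: place BR@(1,2)
Per-piece attacks for B:
  BR@(1,2): attacks (1,3) (1,4) (1,1) (1,0) (2,2) (3,2) (4,2) (5,2) (0,2) [ray(0,1) blocked at (1,4)]
  BK@(1,4): attacks (1,5) (1,3) (2,4) (0,4) (2,5) (2,3) (0,5) (0,3)
  BB@(2,1): attacks (3,2) (4,3) (3,0) (1,2) (1,0) [ray(1,1) blocked at (4,3); ray(-1,1) blocked at (1,2)]
  BR@(4,5): attacks (4,4) (4,3) (5,5) (3,5) (2,5) (1,5) (0,5) [ray(0,-1) blocked at (4,3)]
  BQ@(5,3): attacks (5,4) (5,5) (5,2) (5,1) (5,0) (4,3) (4,4) (3,5) (4,2) (3,1) (2,0) [ray(-1,0) blocked at (4,3)]
B attacks (1,4): yes

Answer: yes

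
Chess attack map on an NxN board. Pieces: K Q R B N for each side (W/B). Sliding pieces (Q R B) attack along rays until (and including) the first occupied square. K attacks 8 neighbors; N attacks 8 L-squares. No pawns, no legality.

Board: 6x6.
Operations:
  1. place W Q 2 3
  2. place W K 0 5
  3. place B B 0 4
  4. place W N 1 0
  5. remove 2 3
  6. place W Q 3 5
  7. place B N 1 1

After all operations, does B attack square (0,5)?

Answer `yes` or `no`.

Op 1: place WQ@(2,3)
Op 2: place WK@(0,5)
Op 3: place BB@(0,4)
Op 4: place WN@(1,0)
Op 5: remove (2,3)
Op 6: place WQ@(3,5)
Op 7: place BN@(1,1)
Per-piece attacks for B:
  BB@(0,4): attacks (1,5) (1,3) (2,2) (3,1) (4,0)
  BN@(1,1): attacks (2,3) (3,2) (0,3) (3,0)
B attacks (0,5): no

Answer: no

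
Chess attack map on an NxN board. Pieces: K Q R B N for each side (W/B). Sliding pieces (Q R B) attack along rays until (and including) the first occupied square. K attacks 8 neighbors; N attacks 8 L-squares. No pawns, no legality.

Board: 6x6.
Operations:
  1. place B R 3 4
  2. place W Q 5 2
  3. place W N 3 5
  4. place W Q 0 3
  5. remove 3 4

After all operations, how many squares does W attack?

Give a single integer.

Answer: 24

Derivation:
Op 1: place BR@(3,4)
Op 2: place WQ@(5,2)
Op 3: place WN@(3,5)
Op 4: place WQ@(0,3)
Op 5: remove (3,4)
Per-piece attacks for W:
  WQ@(0,3): attacks (0,4) (0,5) (0,2) (0,1) (0,0) (1,3) (2,3) (3,3) (4,3) (5,3) (1,4) (2,5) (1,2) (2,1) (3,0)
  WN@(3,5): attacks (4,3) (5,4) (2,3) (1,4)
  WQ@(5,2): attacks (5,3) (5,4) (5,5) (5,1) (5,0) (4,2) (3,2) (2,2) (1,2) (0,2) (4,3) (3,4) (2,5) (4,1) (3,0)
Union (24 distinct): (0,0) (0,1) (0,2) (0,4) (0,5) (1,2) (1,3) (1,4) (2,1) (2,2) (2,3) (2,5) (3,0) (3,2) (3,3) (3,4) (4,1) (4,2) (4,3) (5,0) (5,1) (5,3) (5,4) (5,5)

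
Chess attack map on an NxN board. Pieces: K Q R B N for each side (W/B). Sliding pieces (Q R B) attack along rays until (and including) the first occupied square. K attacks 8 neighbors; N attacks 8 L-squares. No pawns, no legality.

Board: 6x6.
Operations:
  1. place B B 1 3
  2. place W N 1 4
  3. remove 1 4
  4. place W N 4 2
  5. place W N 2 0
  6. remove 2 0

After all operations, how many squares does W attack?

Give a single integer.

Op 1: place BB@(1,3)
Op 2: place WN@(1,4)
Op 3: remove (1,4)
Op 4: place WN@(4,2)
Op 5: place WN@(2,0)
Op 6: remove (2,0)
Per-piece attacks for W:
  WN@(4,2): attacks (5,4) (3,4) (2,3) (5,0) (3,0) (2,1)
Union (6 distinct): (2,1) (2,3) (3,0) (3,4) (5,0) (5,4)

Answer: 6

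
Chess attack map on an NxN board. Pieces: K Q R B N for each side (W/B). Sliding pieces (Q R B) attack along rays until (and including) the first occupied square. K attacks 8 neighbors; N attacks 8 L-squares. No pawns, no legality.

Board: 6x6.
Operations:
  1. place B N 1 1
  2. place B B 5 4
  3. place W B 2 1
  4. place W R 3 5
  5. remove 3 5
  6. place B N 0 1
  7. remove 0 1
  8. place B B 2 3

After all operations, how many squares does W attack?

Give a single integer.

Op 1: place BN@(1,1)
Op 2: place BB@(5,4)
Op 3: place WB@(2,1)
Op 4: place WR@(3,5)
Op 5: remove (3,5)
Op 6: place BN@(0,1)
Op 7: remove (0,1)
Op 8: place BB@(2,3)
Per-piece attacks for W:
  WB@(2,1): attacks (3,2) (4,3) (5,4) (3,0) (1,2) (0,3) (1,0) [ray(1,1) blocked at (5,4)]
Union (7 distinct): (0,3) (1,0) (1,2) (3,0) (3,2) (4,3) (5,4)

Answer: 7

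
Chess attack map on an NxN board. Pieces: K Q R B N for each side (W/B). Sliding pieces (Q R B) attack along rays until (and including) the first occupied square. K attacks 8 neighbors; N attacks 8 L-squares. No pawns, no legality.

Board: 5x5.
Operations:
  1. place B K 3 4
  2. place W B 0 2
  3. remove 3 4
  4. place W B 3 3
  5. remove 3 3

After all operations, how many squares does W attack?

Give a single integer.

Answer: 4

Derivation:
Op 1: place BK@(3,4)
Op 2: place WB@(0,2)
Op 3: remove (3,4)
Op 4: place WB@(3,3)
Op 5: remove (3,3)
Per-piece attacks for W:
  WB@(0,2): attacks (1,3) (2,4) (1,1) (2,0)
Union (4 distinct): (1,1) (1,3) (2,0) (2,4)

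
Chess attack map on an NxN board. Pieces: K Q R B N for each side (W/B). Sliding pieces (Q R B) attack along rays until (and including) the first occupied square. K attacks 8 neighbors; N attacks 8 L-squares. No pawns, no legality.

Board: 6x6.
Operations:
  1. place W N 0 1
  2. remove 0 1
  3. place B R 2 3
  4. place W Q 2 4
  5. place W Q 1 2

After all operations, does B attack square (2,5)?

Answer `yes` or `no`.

Answer: no

Derivation:
Op 1: place WN@(0,1)
Op 2: remove (0,1)
Op 3: place BR@(2,3)
Op 4: place WQ@(2,4)
Op 5: place WQ@(1,2)
Per-piece attacks for B:
  BR@(2,3): attacks (2,4) (2,2) (2,1) (2,0) (3,3) (4,3) (5,3) (1,3) (0,3) [ray(0,1) blocked at (2,4)]
B attacks (2,5): no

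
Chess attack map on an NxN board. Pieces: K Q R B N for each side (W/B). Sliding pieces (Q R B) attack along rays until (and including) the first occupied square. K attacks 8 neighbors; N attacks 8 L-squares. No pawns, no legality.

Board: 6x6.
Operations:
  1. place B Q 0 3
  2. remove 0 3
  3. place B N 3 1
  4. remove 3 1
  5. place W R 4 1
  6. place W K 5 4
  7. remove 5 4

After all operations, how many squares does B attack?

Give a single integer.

Answer: 0

Derivation:
Op 1: place BQ@(0,3)
Op 2: remove (0,3)
Op 3: place BN@(3,1)
Op 4: remove (3,1)
Op 5: place WR@(4,1)
Op 6: place WK@(5,4)
Op 7: remove (5,4)
Per-piece attacks for B:
Union (0 distinct): (none)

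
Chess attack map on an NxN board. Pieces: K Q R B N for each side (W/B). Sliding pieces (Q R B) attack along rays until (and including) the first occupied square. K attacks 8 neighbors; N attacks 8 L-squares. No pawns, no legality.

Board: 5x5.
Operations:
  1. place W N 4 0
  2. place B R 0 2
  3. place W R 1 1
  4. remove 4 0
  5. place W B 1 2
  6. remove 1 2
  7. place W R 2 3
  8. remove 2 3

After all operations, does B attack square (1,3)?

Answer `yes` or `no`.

Answer: no

Derivation:
Op 1: place WN@(4,0)
Op 2: place BR@(0,2)
Op 3: place WR@(1,1)
Op 4: remove (4,0)
Op 5: place WB@(1,2)
Op 6: remove (1,2)
Op 7: place WR@(2,3)
Op 8: remove (2,3)
Per-piece attacks for B:
  BR@(0,2): attacks (0,3) (0,4) (0,1) (0,0) (1,2) (2,2) (3,2) (4,2)
B attacks (1,3): no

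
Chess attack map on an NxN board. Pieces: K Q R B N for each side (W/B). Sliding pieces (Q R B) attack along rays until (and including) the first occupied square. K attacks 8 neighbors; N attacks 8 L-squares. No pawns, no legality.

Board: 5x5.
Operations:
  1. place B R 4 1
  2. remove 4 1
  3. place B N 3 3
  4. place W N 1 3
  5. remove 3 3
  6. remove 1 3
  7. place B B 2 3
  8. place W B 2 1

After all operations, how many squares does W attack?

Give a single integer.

Op 1: place BR@(4,1)
Op 2: remove (4,1)
Op 3: place BN@(3,3)
Op 4: place WN@(1,3)
Op 5: remove (3,3)
Op 6: remove (1,3)
Op 7: place BB@(2,3)
Op 8: place WB@(2,1)
Per-piece attacks for W:
  WB@(2,1): attacks (3,2) (4,3) (3,0) (1,2) (0,3) (1,0)
Union (6 distinct): (0,3) (1,0) (1,2) (3,0) (3,2) (4,3)

Answer: 6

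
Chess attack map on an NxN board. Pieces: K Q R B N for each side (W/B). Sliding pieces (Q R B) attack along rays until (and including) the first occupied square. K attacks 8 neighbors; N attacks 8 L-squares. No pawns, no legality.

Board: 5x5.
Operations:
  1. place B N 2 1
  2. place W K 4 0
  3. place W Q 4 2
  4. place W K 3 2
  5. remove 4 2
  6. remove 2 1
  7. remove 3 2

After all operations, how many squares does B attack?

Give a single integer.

Answer: 0

Derivation:
Op 1: place BN@(2,1)
Op 2: place WK@(4,0)
Op 3: place WQ@(4,2)
Op 4: place WK@(3,2)
Op 5: remove (4,2)
Op 6: remove (2,1)
Op 7: remove (3,2)
Per-piece attacks for B:
Union (0 distinct): (none)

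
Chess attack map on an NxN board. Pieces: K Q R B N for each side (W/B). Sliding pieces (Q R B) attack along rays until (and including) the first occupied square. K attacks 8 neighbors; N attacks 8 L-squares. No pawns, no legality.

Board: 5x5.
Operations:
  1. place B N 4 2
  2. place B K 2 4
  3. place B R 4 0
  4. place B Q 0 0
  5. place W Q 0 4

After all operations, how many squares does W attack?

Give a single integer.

Op 1: place BN@(4,2)
Op 2: place BK@(2,4)
Op 3: place BR@(4,0)
Op 4: place BQ@(0,0)
Op 5: place WQ@(0,4)
Per-piece attacks for W:
  WQ@(0,4): attacks (0,3) (0,2) (0,1) (0,0) (1,4) (2,4) (1,3) (2,2) (3,1) (4,0) [ray(0,-1) blocked at (0,0); ray(1,0) blocked at (2,4); ray(1,-1) blocked at (4,0)]
Union (10 distinct): (0,0) (0,1) (0,2) (0,3) (1,3) (1,4) (2,2) (2,4) (3,1) (4,0)

Answer: 10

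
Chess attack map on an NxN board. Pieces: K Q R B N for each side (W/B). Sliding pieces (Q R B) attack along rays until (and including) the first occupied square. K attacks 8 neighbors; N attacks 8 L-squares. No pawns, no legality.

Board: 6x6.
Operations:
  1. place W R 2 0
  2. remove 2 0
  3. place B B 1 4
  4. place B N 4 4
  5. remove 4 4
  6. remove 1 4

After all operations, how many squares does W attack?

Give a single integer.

Op 1: place WR@(2,0)
Op 2: remove (2,0)
Op 3: place BB@(1,4)
Op 4: place BN@(4,4)
Op 5: remove (4,4)
Op 6: remove (1,4)
Per-piece attacks for W:
Union (0 distinct): (none)

Answer: 0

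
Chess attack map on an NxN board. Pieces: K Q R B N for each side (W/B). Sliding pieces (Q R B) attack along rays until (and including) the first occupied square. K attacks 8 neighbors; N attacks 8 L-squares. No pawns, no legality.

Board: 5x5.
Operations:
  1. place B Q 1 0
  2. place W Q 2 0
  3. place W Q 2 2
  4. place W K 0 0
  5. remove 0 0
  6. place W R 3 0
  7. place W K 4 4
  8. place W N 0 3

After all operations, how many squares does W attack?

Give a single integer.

Answer: 21

Derivation:
Op 1: place BQ@(1,0)
Op 2: place WQ@(2,0)
Op 3: place WQ@(2,2)
Op 4: place WK@(0,0)
Op 5: remove (0,0)
Op 6: place WR@(3,0)
Op 7: place WK@(4,4)
Op 8: place WN@(0,3)
Per-piece attacks for W:
  WN@(0,3): attacks (2,4) (1,1) (2,2)
  WQ@(2,0): attacks (2,1) (2,2) (3,0) (1,0) (3,1) (4,2) (1,1) (0,2) [ray(0,1) blocked at (2,2); ray(1,0) blocked at (3,0); ray(-1,0) blocked at (1,0)]
  WQ@(2,2): attacks (2,3) (2,4) (2,1) (2,0) (3,2) (4,2) (1,2) (0,2) (3,3) (4,4) (3,1) (4,0) (1,3) (0,4) (1,1) (0,0) [ray(0,-1) blocked at (2,0); ray(1,1) blocked at (4,4)]
  WR@(3,0): attacks (3,1) (3,2) (3,3) (3,4) (4,0) (2,0) [ray(-1,0) blocked at (2,0)]
  WK@(4,4): attacks (4,3) (3,4) (3,3)
Union (21 distinct): (0,0) (0,2) (0,4) (1,0) (1,1) (1,2) (1,3) (2,0) (2,1) (2,2) (2,3) (2,4) (3,0) (3,1) (3,2) (3,3) (3,4) (4,0) (4,2) (4,3) (4,4)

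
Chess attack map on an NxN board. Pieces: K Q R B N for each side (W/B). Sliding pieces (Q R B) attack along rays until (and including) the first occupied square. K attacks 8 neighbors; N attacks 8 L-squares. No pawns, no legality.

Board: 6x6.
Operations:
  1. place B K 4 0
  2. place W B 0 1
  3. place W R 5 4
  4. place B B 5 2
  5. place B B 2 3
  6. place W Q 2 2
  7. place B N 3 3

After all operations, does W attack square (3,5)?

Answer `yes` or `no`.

Op 1: place BK@(4,0)
Op 2: place WB@(0,1)
Op 3: place WR@(5,4)
Op 4: place BB@(5,2)
Op 5: place BB@(2,3)
Op 6: place WQ@(2,2)
Op 7: place BN@(3,3)
Per-piece attacks for W:
  WB@(0,1): attacks (1,2) (2,3) (1,0) [ray(1,1) blocked at (2,3)]
  WQ@(2,2): attacks (2,3) (2,1) (2,0) (3,2) (4,2) (5,2) (1,2) (0,2) (3,3) (3,1) (4,0) (1,3) (0,4) (1,1) (0,0) [ray(0,1) blocked at (2,3); ray(1,0) blocked at (5,2); ray(1,1) blocked at (3,3); ray(1,-1) blocked at (4,0)]
  WR@(5,4): attacks (5,5) (5,3) (5,2) (4,4) (3,4) (2,4) (1,4) (0,4) [ray(0,-1) blocked at (5,2)]
W attacks (3,5): no

Answer: no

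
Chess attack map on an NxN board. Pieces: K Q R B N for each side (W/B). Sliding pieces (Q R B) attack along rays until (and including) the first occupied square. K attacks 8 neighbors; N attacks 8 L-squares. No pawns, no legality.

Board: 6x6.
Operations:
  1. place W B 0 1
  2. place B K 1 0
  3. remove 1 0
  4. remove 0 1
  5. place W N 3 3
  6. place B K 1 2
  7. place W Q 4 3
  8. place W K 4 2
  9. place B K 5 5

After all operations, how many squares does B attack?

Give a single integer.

Op 1: place WB@(0,1)
Op 2: place BK@(1,0)
Op 3: remove (1,0)
Op 4: remove (0,1)
Op 5: place WN@(3,3)
Op 6: place BK@(1,2)
Op 7: place WQ@(4,3)
Op 8: place WK@(4,2)
Op 9: place BK@(5,5)
Per-piece attacks for B:
  BK@(1,2): attacks (1,3) (1,1) (2,2) (0,2) (2,3) (2,1) (0,3) (0,1)
  BK@(5,5): attacks (5,4) (4,5) (4,4)
Union (11 distinct): (0,1) (0,2) (0,3) (1,1) (1,3) (2,1) (2,2) (2,3) (4,4) (4,5) (5,4)

Answer: 11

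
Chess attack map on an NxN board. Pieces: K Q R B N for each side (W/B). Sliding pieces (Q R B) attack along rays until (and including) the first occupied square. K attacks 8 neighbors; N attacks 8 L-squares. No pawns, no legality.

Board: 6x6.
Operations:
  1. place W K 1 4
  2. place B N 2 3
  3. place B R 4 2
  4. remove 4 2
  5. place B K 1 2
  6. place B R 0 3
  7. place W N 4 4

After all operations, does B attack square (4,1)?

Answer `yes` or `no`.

Op 1: place WK@(1,4)
Op 2: place BN@(2,3)
Op 3: place BR@(4,2)
Op 4: remove (4,2)
Op 5: place BK@(1,2)
Op 6: place BR@(0,3)
Op 7: place WN@(4,4)
Per-piece attacks for B:
  BR@(0,3): attacks (0,4) (0,5) (0,2) (0,1) (0,0) (1,3) (2,3) [ray(1,0) blocked at (2,3)]
  BK@(1,2): attacks (1,3) (1,1) (2,2) (0,2) (2,3) (2,1) (0,3) (0,1)
  BN@(2,3): attacks (3,5) (4,4) (1,5) (0,4) (3,1) (4,2) (1,1) (0,2)
B attacks (4,1): no

Answer: no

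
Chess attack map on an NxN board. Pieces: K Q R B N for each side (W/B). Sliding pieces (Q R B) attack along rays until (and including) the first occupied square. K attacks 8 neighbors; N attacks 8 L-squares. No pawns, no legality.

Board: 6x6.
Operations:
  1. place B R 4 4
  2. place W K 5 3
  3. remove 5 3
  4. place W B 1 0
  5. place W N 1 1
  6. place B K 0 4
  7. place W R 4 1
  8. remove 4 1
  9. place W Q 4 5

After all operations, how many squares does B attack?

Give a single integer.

Op 1: place BR@(4,4)
Op 2: place WK@(5,3)
Op 3: remove (5,3)
Op 4: place WB@(1,0)
Op 5: place WN@(1,1)
Op 6: place BK@(0,4)
Op 7: place WR@(4,1)
Op 8: remove (4,1)
Op 9: place WQ@(4,5)
Per-piece attacks for B:
  BK@(0,4): attacks (0,5) (0,3) (1,4) (1,5) (1,3)
  BR@(4,4): attacks (4,5) (4,3) (4,2) (4,1) (4,0) (5,4) (3,4) (2,4) (1,4) (0,4) [ray(0,1) blocked at (4,5); ray(-1,0) blocked at (0,4)]
Union (14 distinct): (0,3) (0,4) (0,5) (1,3) (1,4) (1,5) (2,4) (3,4) (4,0) (4,1) (4,2) (4,3) (4,5) (5,4)

Answer: 14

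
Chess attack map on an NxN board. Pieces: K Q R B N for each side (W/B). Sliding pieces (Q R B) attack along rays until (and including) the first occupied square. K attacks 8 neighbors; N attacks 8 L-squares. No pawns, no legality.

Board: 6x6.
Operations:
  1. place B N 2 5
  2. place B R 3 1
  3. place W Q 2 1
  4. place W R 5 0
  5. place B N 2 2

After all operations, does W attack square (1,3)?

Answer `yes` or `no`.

Answer: no

Derivation:
Op 1: place BN@(2,5)
Op 2: place BR@(3,1)
Op 3: place WQ@(2,1)
Op 4: place WR@(5,0)
Op 5: place BN@(2,2)
Per-piece attacks for W:
  WQ@(2,1): attacks (2,2) (2,0) (3,1) (1,1) (0,1) (3,2) (4,3) (5,4) (3,0) (1,2) (0,3) (1,0) [ray(0,1) blocked at (2,2); ray(1,0) blocked at (3,1)]
  WR@(5,0): attacks (5,1) (5,2) (5,3) (5,4) (5,5) (4,0) (3,0) (2,0) (1,0) (0,0)
W attacks (1,3): no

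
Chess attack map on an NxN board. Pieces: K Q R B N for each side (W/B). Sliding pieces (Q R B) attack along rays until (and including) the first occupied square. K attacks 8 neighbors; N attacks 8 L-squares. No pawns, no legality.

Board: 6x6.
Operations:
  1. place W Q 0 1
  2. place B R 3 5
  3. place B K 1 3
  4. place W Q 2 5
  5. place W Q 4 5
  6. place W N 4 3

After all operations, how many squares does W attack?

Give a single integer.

Op 1: place WQ@(0,1)
Op 2: place BR@(3,5)
Op 3: place BK@(1,3)
Op 4: place WQ@(2,5)
Op 5: place WQ@(4,5)
Op 6: place WN@(4,3)
Per-piece attacks for W:
  WQ@(0,1): attacks (0,2) (0,3) (0,4) (0,5) (0,0) (1,1) (2,1) (3,1) (4,1) (5,1) (1,2) (2,3) (3,4) (4,5) (1,0) [ray(1,1) blocked at (4,5)]
  WQ@(2,5): attacks (2,4) (2,3) (2,2) (2,1) (2,0) (3,5) (1,5) (0,5) (3,4) (4,3) (1,4) (0,3) [ray(1,0) blocked at (3,5); ray(1,-1) blocked at (4,3)]
  WN@(4,3): attacks (5,5) (3,5) (2,4) (5,1) (3,1) (2,2)
  WQ@(4,5): attacks (4,4) (4,3) (5,5) (3,5) (5,4) (3,4) (2,3) (1,2) (0,1) [ray(0,-1) blocked at (4,3); ray(-1,0) blocked at (3,5); ray(-1,-1) blocked at (0,1)]
Union (26 distinct): (0,0) (0,1) (0,2) (0,3) (0,4) (0,5) (1,0) (1,1) (1,2) (1,4) (1,5) (2,0) (2,1) (2,2) (2,3) (2,4) (3,1) (3,4) (3,5) (4,1) (4,3) (4,4) (4,5) (5,1) (5,4) (5,5)

Answer: 26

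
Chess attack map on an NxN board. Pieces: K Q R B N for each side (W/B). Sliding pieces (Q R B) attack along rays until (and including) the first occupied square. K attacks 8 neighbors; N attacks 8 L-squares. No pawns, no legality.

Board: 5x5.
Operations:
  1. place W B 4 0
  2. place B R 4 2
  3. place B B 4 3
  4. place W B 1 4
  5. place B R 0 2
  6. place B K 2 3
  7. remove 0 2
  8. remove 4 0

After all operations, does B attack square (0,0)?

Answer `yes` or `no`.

Op 1: place WB@(4,0)
Op 2: place BR@(4,2)
Op 3: place BB@(4,3)
Op 4: place WB@(1,4)
Op 5: place BR@(0,2)
Op 6: place BK@(2,3)
Op 7: remove (0,2)
Op 8: remove (4,0)
Per-piece attacks for B:
  BK@(2,3): attacks (2,4) (2,2) (3,3) (1,3) (3,4) (3,2) (1,4) (1,2)
  BR@(4,2): attacks (4,3) (4,1) (4,0) (3,2) (2,2) (1,2) (0,2) [ray(0,1) blocked at (4,3)]
  BB@(4,3): attacks (3,4) (3,2) (2,1) (1,0)
B attacks (0,0): no

Answer: no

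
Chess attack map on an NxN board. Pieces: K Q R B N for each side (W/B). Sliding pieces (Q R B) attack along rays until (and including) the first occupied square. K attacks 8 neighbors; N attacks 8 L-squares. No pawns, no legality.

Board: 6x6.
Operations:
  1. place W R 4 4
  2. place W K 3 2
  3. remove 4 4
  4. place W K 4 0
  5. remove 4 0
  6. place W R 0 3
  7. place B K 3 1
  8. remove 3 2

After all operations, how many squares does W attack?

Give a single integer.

Op 1: place WR@(4,4)
Op 2: place WK@(3,2)
Op 3: remove (4,4)
Op 4: place WK@(4,0)
Op 5: remove (4,0)
Op 6: place WR@(0,3)
Op 7: place BK@(3,1)
Op 8: remove (3,2)
Per-piece attacks for W:
  WR@(0,3): attacks (0,4) (0,5) (0,2) (0,1) (0,0) (1,3) (2,3) (3,3) (4,3) (5,3)
Union (10 distinct): (0,0) (0,1) (0,2) (0,4) (0,5) (1,3) (2,3) (3,3) (4,3) (5,3)

Answer: 10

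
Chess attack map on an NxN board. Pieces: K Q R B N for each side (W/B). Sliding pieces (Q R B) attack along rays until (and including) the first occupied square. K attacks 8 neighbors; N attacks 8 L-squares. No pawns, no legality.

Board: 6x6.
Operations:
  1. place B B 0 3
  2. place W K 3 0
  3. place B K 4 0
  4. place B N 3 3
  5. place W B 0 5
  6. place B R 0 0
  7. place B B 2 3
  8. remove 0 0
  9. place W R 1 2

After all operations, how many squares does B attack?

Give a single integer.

Answer: 15

Derivation:
Op 1: place BB@(0,3)
Op 2: place WK@(3,0)
Op 3: place BK@(4,0)
Op 4: place BN@(3,3)
Op 5: place WB@(0,5)
Op 6: place BR@(0,0)
Op 7: place BB@(2,3)
Op 8: remove (0,0)
Op 9: place WR@(1,2)
Per-piece attacks for B:
  BB@(0,3): attacks (1,4) (2,5) (1,2) [ray(1,-1) blocked at (1,2)]
  BB@(2,3): attacks (3,4) (4,5) (3,2) (4,1) (5,0) (1,4) (0,5) (1,2) [ray(-1,1) blocked at (0,5); ray(-1,-1) blocked at (1,2)]
  BN@(3,3): attacks (4,5) (5,4) (2,5) (1,4) (4,1) (5,2) (2,1) (1,2)
  BK@(4,0): attacks (4,1) (5,0) (3,0) (5,1) (3,1)
Union (15 distinct): (0,5) (1,2) (1,4) (2,1) (2,5) (3,0) (3,1) (3,2) (3,4) (4,1) (4,5) (5,0) (5,1) (5,2) (5,4)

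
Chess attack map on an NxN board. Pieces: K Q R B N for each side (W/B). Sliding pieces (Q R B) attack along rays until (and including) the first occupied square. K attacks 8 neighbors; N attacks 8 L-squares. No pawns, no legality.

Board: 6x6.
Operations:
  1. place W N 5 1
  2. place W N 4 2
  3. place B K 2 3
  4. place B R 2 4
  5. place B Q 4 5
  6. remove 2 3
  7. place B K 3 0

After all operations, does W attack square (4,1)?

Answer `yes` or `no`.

Op 1: place WN@(5,1)
Op 2: place WN@(4,2)
Op 3: place BK@(2,3)
Op 4: place BR@(2,4)
Op 5: place BQ@(4,5)
Op 6: remove (2,3)
Op 7: place BK@(3,0)
Per-piece attacks for W:
  WN@(4,2): attacks (5,4) (3,4) (2,3) (5,0) (3,0) (2,1)
  WN@(5,1): attacks (4,3) (3,2) (3,0)
W attacks (4,1): no

Answer: no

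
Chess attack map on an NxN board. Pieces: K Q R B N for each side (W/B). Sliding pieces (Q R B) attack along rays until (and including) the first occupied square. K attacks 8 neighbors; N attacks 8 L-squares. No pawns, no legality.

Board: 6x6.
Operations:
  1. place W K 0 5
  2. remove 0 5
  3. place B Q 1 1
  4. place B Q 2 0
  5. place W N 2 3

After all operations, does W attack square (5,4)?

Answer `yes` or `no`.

Answer: no

Derivation:
Op 1: place WK@(0,5)
Op 2: remove (0,5)
Op 3: place BQ@(1,1)
Op 4: place BQ@(2,0)
Op 5: place WN@(2,3)
Per-piece attacks for W:
  WN@(2,3): attacks (3,5) (4,4) (1,5) (0,4) (3,1) (4,2) (1,1) (0,2)
W attacks (5,4): no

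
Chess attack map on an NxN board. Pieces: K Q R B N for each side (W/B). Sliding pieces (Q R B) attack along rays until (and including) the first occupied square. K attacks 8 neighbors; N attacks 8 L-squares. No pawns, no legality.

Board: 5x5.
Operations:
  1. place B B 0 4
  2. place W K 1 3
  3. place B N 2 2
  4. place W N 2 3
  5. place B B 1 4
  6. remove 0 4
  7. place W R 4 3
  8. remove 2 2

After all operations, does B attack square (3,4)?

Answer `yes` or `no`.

Op 1: place BB@(0,4)
Op 2: place WK@(1,3)
Op 3: place BN@(2,2)
Op 4: place WN@(2,3)
Op 5: place BB@(1,4)
Op 6: remove (0,4)
Op 7: place WR@(4,3)
Op 8: remove (2,2)
Per-piece attacks for B:
  BB@(1,4): attacks (2,3) (0,3) [ray(1,-1) blocked at (2,3)]
B attacks (3,4): no

Answer: no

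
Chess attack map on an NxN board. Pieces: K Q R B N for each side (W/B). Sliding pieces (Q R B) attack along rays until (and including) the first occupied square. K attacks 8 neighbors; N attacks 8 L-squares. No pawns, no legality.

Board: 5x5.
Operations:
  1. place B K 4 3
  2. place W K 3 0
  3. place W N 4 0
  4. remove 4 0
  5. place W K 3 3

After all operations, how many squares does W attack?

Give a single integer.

Answer: 13

Derivation:
Op 1: place BK@(4,3)
Op 2: place WK@(3,0)
Op 3: place WN@(4,0)
Op 4: remove (4,0)
Op 5: place WK@(3,3)
Per-piece attacks for W:
  WK@(3,0): attacks (3,1) (4,0) (2,0) (4,1) (2,1)
  WK@(3,3): attacks (3,4) (3,2) (4,3) (2,3) (4,4) (4,2) (2,4) (2,2)
Union (13 distinct): (2,0) (2,1) (2,2) (2,3) (2,4) (3,1) (3,2) (3,4) (4,0) (4,1) (4,2) (4,3) (4,4)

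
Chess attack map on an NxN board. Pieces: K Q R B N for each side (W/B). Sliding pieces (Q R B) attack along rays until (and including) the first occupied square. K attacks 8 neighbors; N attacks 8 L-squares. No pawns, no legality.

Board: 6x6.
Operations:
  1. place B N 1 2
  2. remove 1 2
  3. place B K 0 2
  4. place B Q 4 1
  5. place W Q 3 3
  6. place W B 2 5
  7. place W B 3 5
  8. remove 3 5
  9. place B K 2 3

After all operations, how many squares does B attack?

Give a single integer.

Answer: 23

Derivation:
Op 1: place BN@(1,2)
Op 2: remove (1,2)
Op 3: place BK@(0,2)
Op 4: place BQ@(4,1)
Op 5: place WQ@(3,3)
Op 6: place WB@(2,5)
Op 7: place WB@(3,5)
Op 8: remove (3,5)
Op 9: place BK@(2,3)
Per-piece attacks for B:
  BK@(0,2): attacks (0,3) (0,1) (1,2) (1,3) (1,1)
  BK@(2,3): attacks (2,4) (2,2) (3,3) (1,3) (3,4) (3,2) (1,4) (1,2)
  BQ@(4,1): attacks (4,2) (4,3) (4,4) (4,5) (4,0) (5,1) (3,1) (2,1) (1,1) (0,1) (5,2) (5,0) (3,2) (2,3) (3,0) [ray(-1,1) blocked at (2,3)]
Union (23 distinct): (0,1) (0,3) (1,1) (1,2) (1,3) (1,4) (2,1) (2,2) (2,3) (2,4) (3,0) (3,1) (3,2) (3,3) (3,4) (4,0) (4,2) (4,3) (4,4) (4,5) (5,0) (5,1) (5,2)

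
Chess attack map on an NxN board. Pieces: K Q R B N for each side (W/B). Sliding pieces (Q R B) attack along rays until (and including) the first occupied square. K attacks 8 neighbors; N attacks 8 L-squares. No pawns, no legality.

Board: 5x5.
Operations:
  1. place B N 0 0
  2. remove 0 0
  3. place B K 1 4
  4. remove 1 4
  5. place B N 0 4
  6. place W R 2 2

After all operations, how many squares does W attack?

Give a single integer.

Answer: 8

Derivation:
Op 1: place BN@(0,0)
Op 2: remove (0,0)
Op 3: place BK@(1,4)
Op 4: remove (1,4)
Op 5: place BN@(0,4)
Op 6: place WR@(2,2)
Per-piece attacks for W:
  WR@(2,2): attacks (2,3) (2,4) (2,1) (2,0) (3,2) (4,2) (1,2) (0,2)
Union (8 distinct): (0,2) (1,2) (2,0) (2,1) (2,3) (2,4) (3,2) (4,2)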